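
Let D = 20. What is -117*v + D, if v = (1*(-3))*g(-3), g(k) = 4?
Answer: 1424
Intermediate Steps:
v = -12 (v = (1*(-3))*4 = -3*4 = -12)
-117*v + D = -117*(-12) + 20 = 1404 + 20 = 1424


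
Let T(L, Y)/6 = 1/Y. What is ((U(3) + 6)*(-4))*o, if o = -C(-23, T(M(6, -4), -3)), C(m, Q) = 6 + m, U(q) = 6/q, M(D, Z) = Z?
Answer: -544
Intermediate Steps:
T(L, Y) = 6/Y
o = 17 (o = -(6 - 23) = -1*(-17) = 17)
((U(3) + 6)*(-4))*o = ((6/3 + 6)*(-4))*17 = ((6*(⅓) + 6)*(-4))*17 = ((2 + 6)*(-4))*17 = (8*(-4))*17 = -32*17 = -544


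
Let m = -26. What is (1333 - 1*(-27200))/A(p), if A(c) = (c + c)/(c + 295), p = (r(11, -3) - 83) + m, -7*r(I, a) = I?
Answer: -12278701/516 ≈ -23796.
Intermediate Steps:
r(I, a) = -I/7
p = -774/7 (p = (-1/7*11 - 83) - 26 = (-11/7 - 83) - 26 = -592/7 - 26 = -774/7 ≈ -110.57)
A(c) = 2*c/(295 + c) (A(c) = (2*c)/(295 + c) = 2*c/(295 + c))
(1333 - 1*(-27200))/A(p) = (1333 - 1*(-27200))/((2*(-774/7)/(295 - 774/7))) = (1333 + 27200)/((2*(-774/7)/(1291/7))) = 28533/((2*(-774/7)*(7/1291))) = 28533/(-1548/1291) = 28533*(-1291/1548) = -12278701/516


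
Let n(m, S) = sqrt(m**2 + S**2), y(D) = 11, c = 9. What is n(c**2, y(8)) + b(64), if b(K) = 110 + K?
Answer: 174 + sqrt(6682) ≈ 255.74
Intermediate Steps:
n(m, S) = sqrt(S**2 + m**2)
n(c**2, y(8)) + b(64) = sqrt(11**2 + (9**2)**2) + (110 + 64) = sqrt(121 + 81**2) + 174 = sqrt(121 + 6561) + 174 = sqrt(6682) + 174 = 174 + sqrt(6682)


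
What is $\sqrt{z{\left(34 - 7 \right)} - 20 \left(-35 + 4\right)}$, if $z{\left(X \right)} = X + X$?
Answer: $\sqrt{674} \approx 25.962$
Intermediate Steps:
$z{\left(X \right)} = 2 X$
$\sqrt{z{\left(34 - 7 \right)} - 20 \left(-35 + 4\right)} = \sqrt{2 \left(34 - 7\right) - 20 \left(-35 + 4\right)} = \sqrt{2 \left(34 - 7\right) - -620} = \sqrt{2 \cdot 27 + 620} = \sqrt{54 + 620} = \sqrt{674}$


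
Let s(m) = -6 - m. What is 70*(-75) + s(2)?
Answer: -5258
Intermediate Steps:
70*(-75) + s(2) = 70*(-75) + (-6 - 1*2) = -5250 + (-6 - 2) = -5250 - 8 = -5258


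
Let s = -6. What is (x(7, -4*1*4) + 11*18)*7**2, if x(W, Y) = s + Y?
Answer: 8624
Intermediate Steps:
x(W, Y) = -6 + Y
(x(7, -4*1*4) + 11*18)*7**2 = ((-6 - 4*1*4) + 11*18)*7**2 = ((-6 - 4*4) + 198)*49 = ((-6 - 16) + 198)*49 = (-22 + 198)*49 = 176*49 = 8624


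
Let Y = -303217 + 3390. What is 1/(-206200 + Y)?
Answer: -1/506027 ≈ -1.9762e-6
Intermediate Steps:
Y = -299827
1/(-206200 + Y) = 1/(-206200 - 299827) = 1/(-506027) = -1/506027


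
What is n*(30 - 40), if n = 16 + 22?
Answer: -380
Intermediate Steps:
n = 38
n*(30 - 40) = 38*(30 - 40) = 38*(-10) = -380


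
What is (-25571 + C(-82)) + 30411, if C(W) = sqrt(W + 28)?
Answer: 4840 + 3*I*sqrt(6) ≈ 4840.0 + 7.3485*I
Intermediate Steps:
C(W) = sqrt(28 + W)
(-25571 + C(-82)) + 30411 = (-25571 + sqrt(28 - 82)) + 30411 = (-25571 + sqrt(-54)) + 30411 = (-25571 + 3*I*sqrt(6)) + 30411 = 4840 + 3*I*sqrt(6)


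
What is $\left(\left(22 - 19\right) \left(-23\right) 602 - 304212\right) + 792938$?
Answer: $447188$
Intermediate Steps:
$\left(\left(22 - 19\right) \left(-23\right) 602 - 304212\right) + 792938 = \left(3 \left(-23\right) 602 - 304212\right) + 792938 = \left(\left(-69\right) 602 - 304212\right) + 792938 = \left(-41538 - 304212\right) + 792938 = -345750 + 792938 = 447188$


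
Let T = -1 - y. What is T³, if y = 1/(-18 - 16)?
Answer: -35937/39304 ≈ -0.91433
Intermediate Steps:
y = -1/34 (y = 1/(-34) = -1/34 ≈ -0.029412)
T = -33/34 (T = -1 - 1*(-1/34) = -1 + 1/34 = -33/34 ≈ -0.97059)
T³ = (-33/34)³ = -35937/39304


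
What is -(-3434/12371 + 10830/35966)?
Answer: -5235343/222467693 ≈ -0.023533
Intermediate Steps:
-(-3434/12371 + 10830/35966) = -(-3434*1/12371 + 10830*(1/35966)) = -(-3434/12371 + 5415/17983) = -1*5235343/222467693 = -5235343/222467693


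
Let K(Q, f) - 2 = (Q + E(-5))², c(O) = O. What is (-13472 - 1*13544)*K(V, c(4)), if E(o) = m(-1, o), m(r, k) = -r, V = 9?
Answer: -2755632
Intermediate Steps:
E(o) = 1 (E(o) = -1*(-1) = 1)
K(Q, f) = 2 + (1 + Q)² (K(Q, f) = 2 + (Q + 1)² = 2 + (1 + Q)²)
(-13472 - 1*13544)*K(V, c(4)) = (-13472 - 1*13544)*(2 + (1 + 9)²) = (-13472 - 13544)*(2 + 10²) = -27016*(2 + 100) = -27016*102 = -2755632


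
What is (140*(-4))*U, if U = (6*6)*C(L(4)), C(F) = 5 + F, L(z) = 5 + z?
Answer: -282240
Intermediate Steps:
U = 504 (U = (6*6)*(5 + (5 + 4)) = 36*(5 + 9) = 36*14 = 504)
(140*(-4))*U = (140*(-4))*504 = -560*504 = -282240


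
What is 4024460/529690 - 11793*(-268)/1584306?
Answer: 134167901372/13986517419 ≈ 9.5927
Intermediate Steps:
4024460/529690 - 11793*(-268)/1584306 = 4024460*(1/529690) + 3160524*(1/1584306) = 402446/52969 + 526754/264051 = 134167901372/13986517419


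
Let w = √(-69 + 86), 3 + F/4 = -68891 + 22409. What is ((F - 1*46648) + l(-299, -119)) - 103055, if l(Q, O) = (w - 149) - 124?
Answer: -335916 + √17 ≈ -3.3591e+5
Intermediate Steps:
F = -185940 (F = -12 + 4*(-68891 + 22409) = -12 + 4*(-46482) = -12 - 185928 = -185940)
w = √17 ≈ 4.1231
l(Q, O) = -273 + √17 (l(Q, O) = (√17 - 149) - 124 = (-149 + √17) - 124 = -273 + √17)
((F - 1*46648) + l(-299, -119)) - 103055 = ((-185940 - 1*46648) + (-273 + √17)) - 103055 = ((-185940 - 46648) + (-273 + √17)) - 103055 = (-232588 + (-273 + √17)) - 103055 = (-232861 + √17) - 103055 = -335916 + √17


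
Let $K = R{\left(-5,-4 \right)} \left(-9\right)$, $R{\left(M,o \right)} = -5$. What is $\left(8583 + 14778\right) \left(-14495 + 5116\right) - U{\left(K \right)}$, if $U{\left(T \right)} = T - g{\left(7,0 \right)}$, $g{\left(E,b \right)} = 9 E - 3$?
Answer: $-219102804$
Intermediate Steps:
$g{\left(E,b \right)} = -3 + 9 E$
$K = 45$ ($K = \left(-5\right) \left(-9\right) = 45$)
$U{\left(T \right)} = -60 + T$ ($U{\left(T \right)} = T - \left(-3 + 9 \cdot 7\right) = T - \left(-3 + 63\right) = T - 60 = -60 + T$)
$\left(8583 + 14778\right) \left(-14495 + 5116\right) - U{\left(K \right)} = \left(8583 + 14778\right) \left(-14495 + 5116\right) - \left(-60 + 45\right) = 23361 \left(-9379\right) - -15 = -219102819 + 15 = -219102804$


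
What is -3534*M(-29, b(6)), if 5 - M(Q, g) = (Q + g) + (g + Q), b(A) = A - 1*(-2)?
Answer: -166098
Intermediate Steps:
b(A) = 2 + A (b(A) = A + 2 = 2 + A)
M(Q, g) = 5 - 2*Q - 2*g (M(Q, g) = 5 - ((Q + g) + (g + Q)) = 5 - ((Q + g) + (Q + g)) = 5 - (2*Q + 2*g) = 5 + (-2*Q - 2*g) = 5 - 2*Q - 2*g)
-3534*M(-29, b(6)) = -3534*(5 - 2*(-29) - 2*(2 + 6)) = -3534*(5 + 58 - 2*8) = -3534*(5 + 58 - 16) = -3534*47 = -166098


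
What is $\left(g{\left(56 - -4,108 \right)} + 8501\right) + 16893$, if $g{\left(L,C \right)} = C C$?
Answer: $37058$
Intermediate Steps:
$g{\left(L,C \right)} = C^{2}$
$\left(g{\left(56 - -4,108 \right)} + 8501\right) + 16893 = \left(108^{2} + 8501\right) + 16893 = \left(11664 + 8501\right) + 16893 = 20165 + 16893 = 37058$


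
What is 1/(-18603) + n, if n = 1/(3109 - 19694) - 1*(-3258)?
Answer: 1005193164602/308530755 ≈ 3258.0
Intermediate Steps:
n = 54033929/16585 (n = 1/(-16585) + 3258 = -1/16585 + 3258 = 54033929/16585 ≈ 3258.0)
1/(-18603) + n = 1/(-18603) + 54033929/16585 = -1/18603 + 54033929/16585 = 1005193164602/308530755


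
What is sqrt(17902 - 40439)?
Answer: I*sqrt(22537) ≈ 150.12*I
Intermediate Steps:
sqrt(17902 - 40439) = sqrt(-22537) = I*sqrt(22537)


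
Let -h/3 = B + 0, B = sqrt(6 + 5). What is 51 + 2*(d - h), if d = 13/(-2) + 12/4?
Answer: 44 + 6*sqrt(11) ≈ 63.900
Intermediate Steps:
B = sqrt(11) ≈ 3.3166
d = -7/2 (d = 13*(-1/2) + 12*(1/4) = -13/2 + 3 = -7/2 ≈ -3.5000)
h = -3*sqrt(11) (h = -3*(sqrt(11) + 0) = -3*sqrt(11) ≈ -9.9499)
51 + 2*(d - h) = 51 + 2*(-7/2 - (-3)*sqrt(11)) = 51 + 2*(-7/2 + 3*sqrt(11)) = 51 + (-7 + 6*sqrt(11)) = 44 + 6*sqrt(11)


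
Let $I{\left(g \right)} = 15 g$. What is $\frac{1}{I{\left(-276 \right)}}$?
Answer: $- \frac{1}{4140} \approx -0.00024155$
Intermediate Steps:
$\frac{1}{I{\left(-276 \right)}} = \frac{1}{15 \left(-276\right)} = \frac{1}{-4140} = - \frac{1}{4140}$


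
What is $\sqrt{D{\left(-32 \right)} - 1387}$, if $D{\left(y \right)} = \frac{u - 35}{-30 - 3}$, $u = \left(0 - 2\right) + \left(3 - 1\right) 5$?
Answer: $\frac{4 i \sqrt{10483}}{11} \approx 37.231 i$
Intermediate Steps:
$u = 8$ ($u = -2 + 2 \cdot 5 = -2 + 10 = 8$)
$D{\left(y \right)} = \frac{9}{11}$ ($D{\left(y \right)} = \frac{8 - 35}{-30 - 3} = - \frac{27}{-30 + \left(-17 + 14\right)} = - \frac{27}{-30 - 3} = - \frac{27}{-33} = \left(-27\right) \left(- \frac{1}{33}\right) = \frac{9}{11}$)
$\sqrt{D{\left(-32 \right)} - 1387} = \sqrt{\frac{9}{11} - 1387} = \sqrt{- \frac{15248}{11}} = \frac{4 i \sqrt{10483}}{11}$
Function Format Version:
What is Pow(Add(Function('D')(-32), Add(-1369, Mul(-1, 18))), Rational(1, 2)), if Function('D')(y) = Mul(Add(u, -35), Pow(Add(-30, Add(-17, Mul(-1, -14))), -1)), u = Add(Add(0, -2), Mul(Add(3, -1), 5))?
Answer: Mul(Rational(4, 11), I, Pow(10483, Rational(1, 2))) ≈ Mul(37.231, I)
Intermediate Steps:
u = 8 (u = Add(-2, Mul(2, 5)) = Add(-2, 10) = 8)
Function('D')(y) = Rational(9, 11) (Function('D')(y) = Mul(Add(8, -35), Pow(Add(-30, Add(-17, Mul(-1, -14))), -1)) = Mul(-27, Pow(Add(-30, Add(-17, 14)), -1)) = Mul(-27, Pow(Add(-30, -3), -1)) = Mul(-27, Pow(-33, -1)) = Mul(-27, Rational(-1, 33)) = Rational(9, 11))
Pow(Add(Function('D')(-32), Add(-1369, Mul(-1, 18))), Rational(1, 2)) = Pow(Add(Rational(9, 11), Add(-1369, Mul(-1, 18))), Rational(1, 2)) = Pow(Add(Rational(9, 11), Add(-1369, -18)), Rational(1, 2)) = Pow(Add(Rational(9, 11), -1387), Rational(1, 2)) = Pow(Rational(-15248, 11), Rational(1, 2)) = Mul(Rational(4, 11), I, Pow(10483, Rational(1, 2)))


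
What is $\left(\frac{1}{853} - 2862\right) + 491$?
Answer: $- \frac{2022462}{853} \approx -2371.0$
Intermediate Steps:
$\left(\frac{1}{853} - 2862\right) + 491 = - \frac{2441285}{853} + 491 = - \frac{2022462}{853}$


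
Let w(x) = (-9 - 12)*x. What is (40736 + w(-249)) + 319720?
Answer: 365685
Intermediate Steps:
w(x) = -21*x
(40736 + w(-249)) + 319720 = (40736 - 21*(-249)) + 319720 = (40736 + 5229) + 319720 = 45965 + 319720 = 365685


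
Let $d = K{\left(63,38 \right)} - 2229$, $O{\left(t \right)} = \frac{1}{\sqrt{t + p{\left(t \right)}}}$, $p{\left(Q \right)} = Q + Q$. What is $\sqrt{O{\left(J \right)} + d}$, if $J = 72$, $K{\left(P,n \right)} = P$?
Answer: $\frac{\sqrt{-77976 + \sqrt{6}}}{6} \approx 46.54 i$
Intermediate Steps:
$p{\left(Q \right)} = 2 Q$
$O{\left(t \right)} = \frac{\sqrt{3}}{3 \sqrt{t}}$ ($O{\left(t \right)} = \frac{1}{\sqrt{t + 2 t}} = \frac{1}{\sqrt{3 t}} = \frac{1}{\sqrt{3} \sqrt{t}} = \frac{\sqrt{3}}{3 \sqrt{t}}$)
$d = -2166$ ($d = 63 - 2229 = -2166$)
$\sqrt{O{\left(J \right)} + d} = \sqrt{\frac{\sqrt{3}}{3 \cdot 6 \sqrt{2}} - 2166} = \sqrt{\frac{\sqrt{3} \frac{\sqrt{2}}{12}}{3} - 2166} = \sqrt{\frac{\sqrt{6}}{36} - 2166} = \sqrt{-2166 + \frac{\sqrt{6}}{36}}$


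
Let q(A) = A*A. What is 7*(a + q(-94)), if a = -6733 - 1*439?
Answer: 11648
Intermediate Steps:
q(A) = A²
a = -7172 (a = -6733 - 439 = -7172)
7*(a + q(-94)) = 7*(-7172 + (-94)²) = 7*(-7172 + 8836) = 7*1664 = 11648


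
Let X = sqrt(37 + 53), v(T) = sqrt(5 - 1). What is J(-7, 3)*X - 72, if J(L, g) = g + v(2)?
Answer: -72 + 15*sqrt(10) ≈ -24.566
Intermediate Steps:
v(T) = 2 (v(T) = sqrt(4) = 2)
X = 3*sqrt(10) (X = sqrt(90) = 3*sqrt(10) ≈ 9.4868)
J(L, g) = 2 + g (J(L, g) = g + 2 = 2 + g)
J(-7, 3)*X - 72 = (2 + 3)*(3*sqrt(10)) - 72 = 5*(3*sqrt(10)) - 72 = 15*sqrt(10) - 72 = -72 + 15*sqrt(10)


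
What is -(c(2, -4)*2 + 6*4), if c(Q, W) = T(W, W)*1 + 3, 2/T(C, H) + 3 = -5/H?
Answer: -194/7 ≈ -27.714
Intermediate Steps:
T(C, H) = 2/(-3 - 5/H)
c(Q, W) = 3 - 2*W/(5 + 3*W) (c(Q, W) = -2*W/(5 + 3*W)*1 + 3 = -2*W/(5 + 3*W) + 3 = 3 - 2*W/(5 + 3*W))
-(c(2, -4)*2 + 6*4) = -(((15 + 7*(-4))/(5 + 3*(-4)))*2 + 6*4) = -(((15 - 28)/(5 - 12))*2 + 24) = -((-13/(-7))*2 + 24) = -(-1/7*(-13)*2 + 24) = -((13/7)*2 + 24) = -(26/7 + 24) = -1*194/7 = -194/7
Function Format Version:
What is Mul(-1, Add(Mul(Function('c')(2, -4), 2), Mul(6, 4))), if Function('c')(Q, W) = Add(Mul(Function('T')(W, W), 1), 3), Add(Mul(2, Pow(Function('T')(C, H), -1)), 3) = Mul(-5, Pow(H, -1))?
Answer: Rational(-194, 7) ≈ -27.714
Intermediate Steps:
Function('T')(C, H) = Mul(2, Pow(Add(-3, Mul(-5, Pow(H, -1))), -1))
Function('c')(Q, W) = Add(3, Mul(-2, W, Pow(Add(5, Mul(3, W)), -1))) (Function('c')(Q, W) = Add(Mul(Mul(-2, W, Pow(Add(5, Mul(3, W)), -1)), 1), 3) = Add(Mul(-2, W, Pow(Add(5, Mul(3, W)), -1)), 3) = Add(3, Mul(-2, W, Pow(Add(5, Mul(3, W)), -1))))
Mul(-1, Add(Mul(Function('c')(2, -4), 2), Mul(6, 4))) = Mul(-1, Add(Mul(Mul(Pow(Add(5, Mul(3, -4)), -1), Add(15, Mul(7, -4))), 2), Mul(6, 4))) = Mul(-1, Add(Mul(Mul(Pow(Add(5, -12), -1), Add(15, -28)), 2), 24)) = Mul(-1, Add(Mul(Mul(Pow(-7, -1), -13), 2), 24)) = Mul(-1, Add(Mul(Mul(Rational(-1, 7), -13), 2), 24)) = Mul(-1, Add(Mul(Rational(13, 7), 2), 24)) = Mul(-1, Add(Rational(26, 7), 24)) = Mul(-1, Rational(194, 7)) = Rational(-194, 7)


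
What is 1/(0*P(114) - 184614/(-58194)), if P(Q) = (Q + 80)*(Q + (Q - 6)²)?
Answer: 9699/30769 ≈ 0.31522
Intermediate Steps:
P(Q) = (80 + Q)*(Q + (-6 + Q)²)
1/(0*P(114) - 184614/(-58194)) = 1/(0*(2880 + 114³ - 844*114 + 69*114²) - 184614/(-58194)) = 1/(0*(2880 + 1481544 - 96216 + 69*12996) - 184614*(-1/58194)) = 1/(0*(2880 + 1481544 - 96216 + 896724) + 30769/9699) = 1/(0*2284932 + 30769/9699) = 1/(0 + 30769/9699) = 1/(30769/9699) = 9699/30769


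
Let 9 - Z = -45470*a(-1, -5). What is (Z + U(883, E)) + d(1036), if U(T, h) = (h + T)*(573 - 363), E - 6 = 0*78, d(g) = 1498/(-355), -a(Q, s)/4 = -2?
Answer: 195411447/355 ≈ 5.5046e+5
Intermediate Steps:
a(Q, s) = 8 (a(Q, s) = -4*(-2) = 8)
d(g) = -1498/355 (d(g) = 1498*(-1/355) = -1498/355)
E = 6 (E = 6 + 0*78 = 6 + 0 = 6)
U(T, h) = 210*T + 210*h (U(T, h) = (T + h)*210 = 210*T + 210*h)
Z = 363769 (Z = 9 - (-45470)*8 = 9 - 1*(-363760) = 9 + 363760 = 363769)
(Z + U(883, E)) + d(1036) = (363769 + (210*883 + 210*6)) - 1498/355 = (363769 + (185430 + 1260)) - 1498/355 = (363769 + 186690) - 1498/355 = 550459 - 1498/355 = 195411447/355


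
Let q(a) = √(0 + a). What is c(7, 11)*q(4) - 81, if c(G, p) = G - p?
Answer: -89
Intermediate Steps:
q(a) = √a
c(7, 11)*q(4) - 81 = (7 - 1*11)*√4 - 81 = (7 - 11)*2 - 81 = -4*2 - 81 = -8 - 81 = -89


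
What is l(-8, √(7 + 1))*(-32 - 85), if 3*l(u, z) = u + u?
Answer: 624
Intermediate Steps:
l(u, z) = 2*u/3 (l(u, z) = (u + u)/3 = (2*u)/3 = 2*u/3)
l(-8, √(7 + 1))*(-32 - 85) = ((⅔)*(-8))*(-32 - 85) = -16/3*(-117) = 624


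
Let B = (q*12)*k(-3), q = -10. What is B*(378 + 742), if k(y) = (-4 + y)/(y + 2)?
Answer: -940800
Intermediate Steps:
k(y) = (-4 + y)/(2 + y)
B = -840 (B = (-10*12)*((-4 - 3)/(2 - 3)) = -120*(-7)/(-1) = -(-120)*(-7) = -120*7 = -840)
B*(378 + 742) = -840*(378 + 742) = -840*1120 = -940800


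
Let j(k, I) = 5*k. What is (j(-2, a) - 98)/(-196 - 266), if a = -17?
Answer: 18/77 ≈ 0.23377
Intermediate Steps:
(j(-2, a) - 98)/(-196 - 266) = (5*(-2) - 98)/(-196 - 266) = (-10 - 98)/(-462) = -108*(-1/462) = 18/77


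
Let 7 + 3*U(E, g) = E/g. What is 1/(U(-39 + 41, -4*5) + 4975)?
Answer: 30/149179 ≈ 0.00020110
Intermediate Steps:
U(E, g) = -7/3 + E/(3*g) (U(E, g) = -7/3 + (E/g)/3 = -7/3 + E/(3*g))
1/(U(-39 + 41, -4*5) + 4975) = 1/(((-39 + 41) - (-28)*5)/(3*((-4*5))) + 4975) = 1/((⅓)*(2 - 7*(-20))/(-20) + 4975) = 1/((⅓)*(-1/20)*(2 + 140) + 4975) = 1/((⅓)*(-1/20)*142 + 4975) = 1/(-71/30 + 4975) = 1/(149179/30) = 30/149179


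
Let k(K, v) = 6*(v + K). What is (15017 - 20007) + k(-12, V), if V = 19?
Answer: -4948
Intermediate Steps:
k(K, v) = 6*K + 6*v (k(K, v) = 6*(K + v) = 6*K + 6*v)
(15017 - 20007) + k(-12, V) = (15017 - 20007) + (6*(-12) + 6*19) = -4990 + (-72 + 114) = -4990 + 42 = -4948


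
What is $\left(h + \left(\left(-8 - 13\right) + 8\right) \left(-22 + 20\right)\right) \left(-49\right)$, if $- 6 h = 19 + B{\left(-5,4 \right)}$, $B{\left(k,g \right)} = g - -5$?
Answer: $- \frac{3136}{3} \approx -1045.3$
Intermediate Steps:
$B{\left(k,g \right)} = 5 + g$ ($B{\left(k,g \right)} = g + 5 = 5 + g$)
$h = - \frac{14}{3}$ ($h = - \frac{19 + \left(5 + 4\right)}{6} = - \frac{19 + 9}{6} = \left(- \frac{1}{6}\right) 28 = - \frac{14}{3} \approx -4.6667$)
$\left(h + \left(\left(-8 - 13\right) + 8\right) \left(-22 + 20\right)\right) \left(-49\right) = \left(- \frac{14}{3} + \left(\left(-8 - 13\right) + 8\right) \left(-22 + 20\right)\right) \left(-49\right) = \left(- \frac{14}{3} + \left(\left(-8 - 13\right) + 8\right) \left(-2\right)\right) \left(-49\right) = \left(- \frac{14}{3} + \left(-21 + 8\right) \left(-2\right)\right) \left(-49\right) = \left(- \frac{14}{3} - -26\right) \left(-49\right) = \left(- \frac{14}{3} + 26\right) \left(-49\right) = \frac{64}{3} \left(-49\right) = - \frac{3136}{3}$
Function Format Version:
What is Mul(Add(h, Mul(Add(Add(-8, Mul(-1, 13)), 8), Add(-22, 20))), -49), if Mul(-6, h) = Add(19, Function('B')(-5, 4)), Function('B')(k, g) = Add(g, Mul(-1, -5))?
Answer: Rational(-3136, 3) ≈ -1045.3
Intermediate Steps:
Function('B')(k, g) = Add(5, g) (Function('B')(k, g) = Add(g, 5) = Add(5, g))
h = Rational(-14, 3) (h = Mul(Rational(-1, 6), Add(19, Add(5, 4))) = Mul(Rational(-1, 6), Add(19, 9)) = Mul(Rational(-1, 6), 28) = Rational(-14, 3) ≈ -4.6667)
Mul(Add(h, Mul(Add(Add(-8, Mul(-1, 13)), 8), Add(-22, 20))), -49) = Mul(Add(Rational(-14, 3), Mul(Add(Add(-8, Mul(-1, 13)), 8), Add(-22, 20))), -49) = Mul(Add(Rational(-14, 3), Mul(Add(Add(-8, -13), 8), -2)), -49) = Mul(Add(Rational(-14, 3), Mul(Add(-21, 8), -2)), -49) = Mul(Add(Rational(-14, 3), Mul(-13, -2)), -49) = Mul(Add(Rational(-14, 3), 26), -49) = Mul(Rational(64, 3), -49) = Rational(-3136, 3)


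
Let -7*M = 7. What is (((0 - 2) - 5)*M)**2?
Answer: 49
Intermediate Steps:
M = -1 (M = -1/7*7 = -1)
(((0 - 2) - 5)*M)**2 = (((0 - 2) - 5)*(-1))**2 = ((-2 - 5)*(-1))**2 = (-7*(-1))**2 = 7**2 = 49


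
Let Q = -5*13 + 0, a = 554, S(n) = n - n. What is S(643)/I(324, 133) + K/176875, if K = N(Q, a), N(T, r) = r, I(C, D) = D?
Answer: 554/176875 ≈ 0.0031322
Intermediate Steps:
S(n) = 0
Q = -65 (Q = -65 + 0 = -65)
K = 554
S(643)/I(324, 133) + K/176875 = 0/133 + 554/176875 = 0*(1/133) + 554*(1/176875) = 0 + 554/176875 = 554/176875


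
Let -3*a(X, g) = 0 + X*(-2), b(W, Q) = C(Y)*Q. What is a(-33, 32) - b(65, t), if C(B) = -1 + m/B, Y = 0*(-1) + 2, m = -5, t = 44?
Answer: 132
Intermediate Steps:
Y = 2 (Y = 0 + 2 = 2)
C(B) = -1 - 5/B
b(W, Q) = -7*Q/2 (b(W, Q) = ((-5 - 1*2)/2)*Q = ((-5 - 2)/2)*Q = ((1/2)*(-7))*Q = -7*Q/2)
a(X, g) = 2*X/3 (a(X, g) = -(0 + X*(-2))/3 = -(0 - 2*X)/3 = -(-2)*X/3 = 2*X/3)
a(-33, 32) - b(65, t) = (2/3)*(-33) - (-7)*44/2 = -22 - 1*(-154) = -22 + 154 = 132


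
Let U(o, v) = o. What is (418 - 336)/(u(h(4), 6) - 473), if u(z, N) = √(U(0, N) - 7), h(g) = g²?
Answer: -19393/111868 - 41*I*√7/111868 ≈ -0.17336 - 0.00096968*I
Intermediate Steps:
u(z, N) = I*√7 (u(z, N) = √(0 - 7) = √(-7) = I*√7)
(418 - 336)/(u(h(4), 6) - 473) = (418 - 336)/(I*√7 - 473) = 82/(-473 + I*√7)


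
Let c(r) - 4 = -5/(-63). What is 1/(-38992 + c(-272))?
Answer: -63/2456239 ≈ -2.5649e-5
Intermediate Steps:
c(r) = 257/63 (c(r) = 4 - 5/(-63) = 4 - 5*(-1/63) = 4 + 5/63 = 257/63)
1/(-38992 + c(-272)) = 1/(-38992 + 257/63) = 1/(-2456239/63) = -63/2456239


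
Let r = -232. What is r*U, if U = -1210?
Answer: 280720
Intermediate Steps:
r*U = -232*(-1210) = 280720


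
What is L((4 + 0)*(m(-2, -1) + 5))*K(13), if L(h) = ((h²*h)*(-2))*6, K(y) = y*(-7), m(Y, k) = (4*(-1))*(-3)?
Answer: 343359744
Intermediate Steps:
m(Y, k) = 12 (m(Y, k) = -4*(-3) = 12)
K(y) = -7*y
L(h) = -12*h³ (L(h) = (h³*(-2))*6 = -2*h³*6 = -12*h³)
L((4 + 0)*(m(-2, -1) + 5))*K(13) = (-12*(4 + 0)³*(12 + 5)³)*(-7*13) = -12*(4*17)³*(-91) = -12*68³*(-91) = -12*314432*(-91) = -3773184*(-91) = 343359744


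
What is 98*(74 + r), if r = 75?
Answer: 14602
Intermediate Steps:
98*(74 + r) = 98*(74 + 75) = 98*149 = 14602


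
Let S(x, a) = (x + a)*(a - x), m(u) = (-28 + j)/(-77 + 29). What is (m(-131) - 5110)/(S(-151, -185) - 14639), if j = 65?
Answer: 245317/154320 ≈ 1.5897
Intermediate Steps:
m(u) = -37/48 (m(u) = (-28 + 65)/(-77 + 29) = 37/(-48) = 37*(-1/48) = -37/48)
S(x, a) = (a + x)*(a - x)
(m(-131) - 5110)/(S(-151, -185) - 14639) = (-37/48 - 5110)/(((-185)² - 1*(-151)²) - 14639) = -245317/(48*((34225 - 1*22801) - 14639)) = -245317/(48*((34225 - 22801) - 14639)) = -245317/(48*(11424 - 14639)) = -245317/48/(-3215) = -245317/48*(-1/3215) = 245317/154320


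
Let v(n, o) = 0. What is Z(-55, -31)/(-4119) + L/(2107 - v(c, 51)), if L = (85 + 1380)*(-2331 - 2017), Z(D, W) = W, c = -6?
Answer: -26237223263/8678733 ≈ -3023.2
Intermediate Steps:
L = -6369820 (L = 1465*(-4348) = -6369820)
Z(-55, -31)/(-4119) + L/(2107 - v(c, 51)) = -31/(-4119) - 6369820/(2107 - 1*0) = -31*(-1/4119) - 6369820/(2107 + 0) = 31/4119 - 6369820/2107 = -26237223263/8678733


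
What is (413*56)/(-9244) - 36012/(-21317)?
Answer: -40031162/49263587 ≈ -0.81259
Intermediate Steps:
(413*56)/(-9244) - 36012/(-21317) = 23128*(-1/9244) - 36012*(-1/21317) = -5782/2311 + 36012/21317 = -40031162/49263587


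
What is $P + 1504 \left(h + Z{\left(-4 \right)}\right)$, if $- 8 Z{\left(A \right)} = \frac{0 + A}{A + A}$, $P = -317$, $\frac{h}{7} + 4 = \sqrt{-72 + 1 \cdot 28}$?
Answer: $-42523 + 21056 i \sqrt{11} \approx -42523.0 + 69835.0 i$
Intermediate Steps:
$h = -28 + 14 i \sqrt{11}$ ($h = -28 + 7 \sqrt{-72 + 1 \cdot 28} = -28 + 7 \sqrt{-72 + 28} = -28 + 7 \sqrt{-44} = -28 + 7 \cdot 2 i \sqrt{11} = -28 + 14 i \sqrt{11} \approx -28.0 + 46.433 i$)
$Z{\left(A \right)} = - \frac{1}{16}$ ($Z{\left(A \right)} = - \frac{\left(0 + A\right) \frac{1}{A + A}}{8} = - \frac{A \frac{1}{2 A}}{8} = \left(- \frac{1}{8}\right) \frac{1}{2} = - \frac{1}{16}$)
$P + 1504 \left(h + Z{\left(-4 \right)}\right) = -317 + 1504 \left(\left(-28 + 14 i \sqrt{11}\right) - \frac{1}{16}\right) = -317 + 1504 \left(- \frac{449}{16} + 14 i \sqrt{11}\right) = -317 - \left(42206 - 21056 i \sqrt{11}\right) = -42523 + 21056 i \sqrt{11}$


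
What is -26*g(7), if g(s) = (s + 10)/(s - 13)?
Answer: 221/3 ≈ 73.667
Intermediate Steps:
g(s) = (10 + s)/(-13 + s)
-26*g(7) = -26*(10 + 7)/(-13 + 7) = -26*17/(-6) = -(-13)*17/3 = -26*(-17/6) = 221/3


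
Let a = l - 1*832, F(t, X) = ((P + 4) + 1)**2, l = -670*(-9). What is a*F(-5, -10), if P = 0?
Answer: 129950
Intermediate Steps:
l = 6030
F(t, X) = 25 (F(t, X) = ((0 + 4) + 1)**2 = (4 + 1)**2 = 5**2 = 25)
a = 5198 (a = 6030 - 1*832 = 6030 - 832 = 5198)
a*F(-5, -10) = 5198*25 = 129950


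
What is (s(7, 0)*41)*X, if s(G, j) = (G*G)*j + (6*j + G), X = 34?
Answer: 9758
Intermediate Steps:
s(G, j) = G + 6*j + j*G**2 (s(G, j) = G**2*j + (G + 6*j) = j*G**2 + (G + 6*j) = G + 6*j + j*G**2)
(s(7, 0)*41)*X = ((7 + 6*0 + 0*7**2)*41)*34 = ((7 + 0 + 0*49)*41)*34 = ((7 + 0 + 0)*41)*34 = (7*41)*34 = 287*34 = 9758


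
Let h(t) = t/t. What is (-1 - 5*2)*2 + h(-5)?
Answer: -21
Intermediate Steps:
h(t) = 1
(-1 - 5*2)*2 + h(-5) = (-1 - 5*2)*2 + 1 = (-1 - 10)*2 + 1 = -11*2 + 1 = -22 + 1 = -21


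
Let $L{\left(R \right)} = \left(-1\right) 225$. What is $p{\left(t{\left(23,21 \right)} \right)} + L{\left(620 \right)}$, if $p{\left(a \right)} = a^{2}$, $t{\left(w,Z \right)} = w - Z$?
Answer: $-221$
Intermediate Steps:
$L{\left(R \right)} = -225$
$p{\left(t{\left(23,21 \right)} \right)} + L{\left(620 \right)} = \left(23 - 21\right)^{2} - 225 = 2^{2} - 225 = 4 - 225 = -221$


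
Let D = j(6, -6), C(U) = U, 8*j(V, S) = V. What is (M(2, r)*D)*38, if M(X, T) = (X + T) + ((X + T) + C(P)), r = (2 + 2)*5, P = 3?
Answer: 2679/2 ≈ 1339.5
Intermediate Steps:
j(V, S) = V/8
D = ¾ (D = (⅛)*6 = ¾ ≈ 0.75000)
r = 20 (r = 4*5 = 20)
M(X, T) = 3 + 2*T + 2*X (M(X, T) = (X + T) + ((X + T) + 3) = (T + X) + ((T + X) + 3) = (T + X) + (3 + T + X) = 3 + 2*T + 2*X)
(M(2, r)*D)*38 = ((3 + 2*20 + 2*2)*(¾))*38 = ((3 + 40 + 4)*(¾))*38 = (47*(¾))*38 = (141/4)*38 = 2679/2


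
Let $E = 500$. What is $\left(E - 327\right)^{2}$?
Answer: $29929$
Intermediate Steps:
$\left(E - 327\right)^{2} = \left(500 - 327\right)^{2} = 173^{2} = 29929$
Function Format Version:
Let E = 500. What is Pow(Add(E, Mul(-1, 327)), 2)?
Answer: 29929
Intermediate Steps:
Pow(Add(E, Mul(-1, 327)), 2) = Pow(Add(500, Mul(-1, 327)), 2) = Pow(Add(500, -327), 2) = Pow(173, 2) = 29929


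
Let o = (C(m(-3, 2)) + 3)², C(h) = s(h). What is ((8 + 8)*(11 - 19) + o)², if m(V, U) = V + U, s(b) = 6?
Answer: 2209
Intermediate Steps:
m(V, U) = U + V
C(h) = 6
o = 81 (o = (6 + 3)² = 9² = 81)
((8 + 8)*(11 - 19) + o)² = ((8 + 8)*(11 - 19) + 81)² = (16*(-8) + 81)² = (-128 + 81)² = (-47)² = 2209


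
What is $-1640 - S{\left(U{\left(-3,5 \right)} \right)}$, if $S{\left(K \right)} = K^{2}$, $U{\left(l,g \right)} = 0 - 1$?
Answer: $-1641$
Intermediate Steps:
$U{\left(l,g \right)} = -1$
$-1640 - S{\left(U{\left(-3,5 \right)} \right)} = -1640 - \left(-1\right)^{2} = -1640 - 1 = -1641$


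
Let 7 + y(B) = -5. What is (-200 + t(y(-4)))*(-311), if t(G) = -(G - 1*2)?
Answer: 57846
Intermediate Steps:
y(B) = -12 (y(B) = -7 - 5 = -12)
t(G) = 2 - G (t(G) = -(G - 2) = -(-2 + G) = 2 - G)
(-200 + t(y(-4)))*(-311) = (-200 + (2 - 1*(-12)))*(-311) = (-200 + (2 + 12))*(-311) = (-200 + 14)*(-311) = -186*(-311) = 57846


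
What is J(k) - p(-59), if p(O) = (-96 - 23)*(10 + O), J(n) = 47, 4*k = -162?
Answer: -5784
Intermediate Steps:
k = -81/2 (k = (1/4)*(-162) = -81/2 ≈ -40.500)
p(O) = -1190 - 119*O (p(O) = -119*(10 + O) = -1190 - 119*O)
J(k) - p(-59) = 47 - (-1190 - 119*(-59)) = 47 - (-1190 + 7021) = 47 - 1*5831 = 47 - 5831 = -5784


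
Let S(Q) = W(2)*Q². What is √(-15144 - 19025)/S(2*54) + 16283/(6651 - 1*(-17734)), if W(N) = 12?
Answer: 16283/24385 + I*√34169/139968 ≈ 0.66775 + 0.0013206*I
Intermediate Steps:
S(Q) = 12*Q²
√(-15144 - 19025)/S(2*54) + 16283/(6651 - 1*(-17734)) = √(-15144 - 19025)/((12*(2*54)²)) + 16283/(6651 - 1*(-17734)) = √(-34169)/((12*108²)) + 16283/(6651 + 17734) = (I*√34169)/((12*11664)) + 16283/24385 = (I*√34169)/139968 + 16283*(1/24385) = (I*√34169)*(1/139968) + 16283/24385 = I*√34169/139968 + 16283/24385 = 16283/24385 + I*√34169/139968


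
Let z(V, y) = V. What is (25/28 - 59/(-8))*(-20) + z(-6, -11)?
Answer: -2399/14 ≈ -171.36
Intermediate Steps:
(25/28 - 59/(-8))*(-20) + z(-6, -11) = (25/28 - 59/(-8))*(-20) - 6 = (25*(1/28) - 59*(-1/8))*(-20) - 6 = (25/28 + 59/8)*(-20) - 6 = (463/56)*(-20) - 6 = -2315/14 - 6 = -2399/14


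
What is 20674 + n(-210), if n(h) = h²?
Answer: 64774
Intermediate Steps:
20674 + n(-210) = 20674 + (-210)² = 20674 + 44100 = 64774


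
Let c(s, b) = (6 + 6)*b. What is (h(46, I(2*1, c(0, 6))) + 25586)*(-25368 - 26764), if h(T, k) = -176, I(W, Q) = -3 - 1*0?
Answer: -1324674120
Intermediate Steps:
c(s, b) = 12*b
I(W, Q) = -3 (I(W, Q) = -3 + 0 = -3)
(h(46, I(2*1, c(0, 6))) + 25586)*(-25368 - 26764) = (-176 + 25586)*(-25368 - 26764) = 25410*(-52132) = -1324674120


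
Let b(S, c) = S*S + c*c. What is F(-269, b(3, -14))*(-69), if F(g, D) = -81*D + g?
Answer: 1164306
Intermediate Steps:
b(S, c) = S² + c²
F(g, D) = g - 81*D
F(-269, b(3, -14))*(-69) = (-269 - 81*(3² + (-14)²))*(-69) = (-269 - 81*(9 + 196))*(-69) = (-269 - 81*205)*(-69) = (-269 - 16605)*(-69) = -16874*(-69) = 1164306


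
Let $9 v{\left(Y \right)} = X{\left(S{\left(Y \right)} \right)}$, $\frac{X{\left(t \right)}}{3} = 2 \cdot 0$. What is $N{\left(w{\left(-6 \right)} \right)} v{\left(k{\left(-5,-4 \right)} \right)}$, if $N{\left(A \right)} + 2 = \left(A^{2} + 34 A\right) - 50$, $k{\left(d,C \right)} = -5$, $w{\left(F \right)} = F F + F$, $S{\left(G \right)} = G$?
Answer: $0$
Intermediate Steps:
$w{\left(F \right)} = F + F^{2}$ ($w{\left(F \right)} = F^{2} + F = F + F^{2}$)
$X{\left(t \right)} = 0$ ($X{\left(t \right)} = 3 \cdot 2 \cdot 0 = 3 \cdot 0 = 0$)
$N{\left(A \right)} = -52 + A^{2} + 34 A$ ($N{\left(A \right)} = -2 - \left(50 - A^{2} - 34 A\right) = -2 + \left(-50 + A^{2} + 34 A\right) = -52 + A^{2} + 34 A$)
$v{\left(Y \right)} = 0$ ($v{\left(Y \right)} = \frac{1}{9} \cdot 0 = 0$)
$N{\left(w{\left(-6 \right)} \right)} v{\left(k{\left(-5,-4 \right)} \right)} = \left(-52 + \left(- 6 \left(1 - 6\right)\right)^{2} + 34 \left(- 6 \left(1 - 6\right)\right)\right) 0 = \left(-52 + \left(\left(-6\right) \left(-5\right)\right)^{2} + 34 \left(\left(-6\right) \left(-5\right)\right)\right) 0 = \left(-52 + 30^{2} + 34 \cdot 30\right) 0 = \left(-52 + 900 + 1020\right) 0 = 1868 \cdot 0 = 0$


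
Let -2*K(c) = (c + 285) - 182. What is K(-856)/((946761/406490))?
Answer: 51014495/315587 ≈ 161.65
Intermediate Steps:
K(c) = -103/2 - c/2 (K(c) = -((c + 285) - 182)/2 = -((285 + c) - 182)/2 = -(103 + c)/2 = -103/2 - c/2)
K(-856)/((946761/406490)) = (-103/2 - 1/2*(-856))/((946761/406490)) = (-103/2 + 428)/((946761*(1/406490))) = 753/(2*(946761/406490)) = (753/2)*(406490/946761) = 51014495/315587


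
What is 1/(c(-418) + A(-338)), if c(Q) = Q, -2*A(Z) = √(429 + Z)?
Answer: -1672/698805 + 2*√91/698805 ≈ -0.0023654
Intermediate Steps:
A(Z) = -√(429 + Z)/2
1/(c(-418) + A(-338)) = 1/(-418 - √(429 - 338)/2) = 1/(-418 - √91/2)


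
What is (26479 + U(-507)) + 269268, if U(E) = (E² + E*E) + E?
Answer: 809338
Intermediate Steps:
U(E) = E + 2*E² (U(E) = (E² + E²) + E = 2*E² + E = E + 2*E²)
(26479 + U(-507)) + 269268 = (26479 - 507*(1 + 2*(-507))) + 269268 = (26479 - 507*(1 - 1014)) + 269268 = (26479 - 507*(-1013)) + 269268 = (26479 + 513591) + 269268 = 540070 + 269268 = 809338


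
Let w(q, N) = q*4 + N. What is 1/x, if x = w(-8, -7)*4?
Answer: -1/156 ≈ -0.0064103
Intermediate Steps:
w(q, N) = N + 4*q (w(q, N) = 4*q + N = N + 4*q)
x = -156 (x = (-7 + 4*(-8))*4 = (-7 - 32)*4 = -39*4 = -156)
1/x = 1/(-156) = -1/156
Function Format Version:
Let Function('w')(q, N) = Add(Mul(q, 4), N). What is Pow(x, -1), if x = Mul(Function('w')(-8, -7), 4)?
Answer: Rational(-1, 156) ≈ -0.0064103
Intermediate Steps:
Function('w')(q, N) = Add(N, Mul(4, q)) (Function('w')(q, N) = Add(Mul(4, q), N) = Add(N, Mul(4, q)))
x = -156 (x = Mul(Add(-7, Mul(4, -8)), 4) = Mul(Add(-7, -32), 4) = Mul(-39, 4) = -156)
Pow(x, -1) = Pow(-156, -1) = Rational(-1, 156)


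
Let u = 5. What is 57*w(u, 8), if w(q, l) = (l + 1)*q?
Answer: 2565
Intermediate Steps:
w(q, l) = q*(1 + l) (w(q, l) = (1 + l)*q = q*(1 + l))
57*w(u, 8) = 57*(5*(1 + 8)) = 57*(5*9) = 57*45 = 2565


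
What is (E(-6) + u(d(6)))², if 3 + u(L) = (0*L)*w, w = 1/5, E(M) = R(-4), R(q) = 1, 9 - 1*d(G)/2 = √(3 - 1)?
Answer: 4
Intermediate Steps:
d(G) = 18 - 2*√2 (d(G) = 18 - 2*√(3 - 1) = 18 - 2*√2)
E(M) = 1
w = ⅕ ≈ 0.20000
u(L) = -3 (u(L) = -3 + (0*L)*(⅕) = -3 + 0*(⅕) = -3 + 0 = -3)
(E(-6) + u(d(6)))² = (1 - 3)² = (-2)² = 4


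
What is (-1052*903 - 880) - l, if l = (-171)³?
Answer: 4049375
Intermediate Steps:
l = -5000211
(-1052*903 - 880) - l = (-1052*903 - 880) - 1*(-5000211) = (-949956 - 880) + 5000211 = -950836 + 5000211 = 4049375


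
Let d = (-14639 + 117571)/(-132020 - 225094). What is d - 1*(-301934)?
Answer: 53912377772/178557 ≈ 3.0193e+5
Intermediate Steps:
d = -51466/178557 (d = 102932/(-357114) = 102932*(-1/357114) = -51466/178557 ≈ -0.28823)
d - 1*(-301934) = -51466/178557 - 1*(-301934) = -51466/178557 + 301934 = 53912377772/178557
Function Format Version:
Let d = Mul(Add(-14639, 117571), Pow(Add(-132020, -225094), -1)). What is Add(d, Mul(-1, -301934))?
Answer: Rational(53912377772, 178557) ≈ 3.0193e+5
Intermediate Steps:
d = Rational(-51466, 178557) (d = Mul(102932, Pow(-357114, -1)) = Mul(102932, Rational(-1, 357114)) = Rational(-51466, 178557) ≈ -0.28823)
Add(d, Mul(-1, -301934)) = Add(Rational(-51466, 178557), Mul(-1, -301934)) = Add(Rational(-51466, 178557), 301934) = Rational(53912377772, 178557)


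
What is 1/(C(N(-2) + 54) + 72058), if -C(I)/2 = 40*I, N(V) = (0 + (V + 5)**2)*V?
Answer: 1/69178 ≈ 1.4455e-5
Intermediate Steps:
N(V) = V*(5 + V)**2 (N(V) = (0 + (5 + V)**2)*V = (5 + V)**2*V = V*(5 + V)**2)
C(I) = -80*I
1/(C(N(-2) + 54) + 72058) = 1/(-80*(-2*(5 - 2)**2 + 54) + 72058) = 1/(-80*(-2*3**2 + 54) + 72058) = 1/(-80*(-2*9 + 54) + 72058) = 1/(-80*(-18 + 54) + 72058) = 1/(-80*36 + 72058) = 1/(-2880 + 72058) = 1/69178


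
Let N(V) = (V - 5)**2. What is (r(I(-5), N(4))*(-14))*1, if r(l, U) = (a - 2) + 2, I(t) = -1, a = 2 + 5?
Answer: -98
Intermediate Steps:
a = 7
N(V) = (-5 + V)**2
r(l, U) = 7 (r(l, U) = (7 - 2) + 2 = 5 + 2 = 7)
(r(I(-5), N(4))*(-14))*1 = (7*(-14))*1 = -98*1 = -98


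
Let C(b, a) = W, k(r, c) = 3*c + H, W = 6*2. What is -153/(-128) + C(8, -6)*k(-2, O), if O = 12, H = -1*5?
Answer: 47769/128 ≈ 373.20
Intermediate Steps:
H = -5
W = 12
k(r, c) = -5 + 3*c (k(r, c) = 3*c - 5 = -5 + 3*c)
C(b, a) = 12
-153/(-128) + C(8, -6)*k(-2, O) = -153/(-128) + 12*(-5 + 3*12) = -153*(-1/128) + 12*(-5 + 36) = 153/128 + 12*31 = 153/128 + 372 = 47769/128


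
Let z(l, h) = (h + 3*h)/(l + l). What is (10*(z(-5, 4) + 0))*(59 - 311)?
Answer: 4032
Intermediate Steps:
z(l, h) = 2*h/l (z(l, h) = (4*h)/((2*l)) = (4*h)*(1/(2*l)) = 2*h/l)
(10*(z(-5, 4) + 0))*(59 - 311) = (10*(2*4/(-5) + 0))*(59 - 311) = (10*(2*4*(-⅕) + 0))*(-252) = (10*(-8/5 + 0))*(-252) = (10*(-8/5))*(-252) = -16*(-252) = 4032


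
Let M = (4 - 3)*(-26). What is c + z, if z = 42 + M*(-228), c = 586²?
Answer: 349366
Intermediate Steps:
c = 343396
M = -26 (M = 1*(-26) = -26)
z = 5970 (z = 42 - 26*(-228) = 42 + 5928 = 5970)
c + z = 343396 + 5970 = 349366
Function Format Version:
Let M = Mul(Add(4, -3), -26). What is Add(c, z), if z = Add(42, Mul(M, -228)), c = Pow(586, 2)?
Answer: 349366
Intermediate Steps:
c = 343396
M = -26 (M = Mul(1, -26) = -26)
z = 5970 (z = Add(42, Mul(-26, -228)) = Add(42, 5928) = 5970)
Add(c, z) = Add(343396, 5970) = 349366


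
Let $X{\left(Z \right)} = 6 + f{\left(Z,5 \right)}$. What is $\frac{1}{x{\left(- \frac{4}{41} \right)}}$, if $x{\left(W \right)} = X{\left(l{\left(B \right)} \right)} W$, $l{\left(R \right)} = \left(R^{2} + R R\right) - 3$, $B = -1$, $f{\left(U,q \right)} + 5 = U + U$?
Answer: $\frac{41}{4} \approx 10.25$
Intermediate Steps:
$f{\left(U,q \right)} = -5 + 2 U$ ($f{\left(U,q \right)} = -5 + \left(U + U\right) = -5 + 2 U$)
$l{\left(R \right)} = -3 + 2 R^{2}$ ($l{\left(R \right)} = \left(R^{2} + R^{2}\right) - 3 = 2 R^{2} - 3 = -3 + 2 R^{2}$)
$X{\left(Z \right)} = 1 + 2 Z$ ($X{\left(Z \right)} = 6 + \left(-5 + 2 Z\right) = 1 + 2 Z$)
$x{\left(W \right)} = - W$ ($x{\left(W \right)} = \left(1 + 2 \left(-3 + 2 \left(-1\right)^{2}\right)\right) W = \left(1 + 2 \left(-3 + 2 \cdot 1\right)\right) W = \left(1 + 2 \left(-3 + 2\right)\right) W = \left(1 + 2 \left(-1\right)\right) W = \left(1 - 2\right) W = - W$)
$\frac{1}{x{\left(- \frac{4}{41} \right)}} = \frac{1}{\left(-1\right) \left(- \frac{4}{41}\right)} = \frac{1}{\frac{4}{41}} = \frac{41}{4}$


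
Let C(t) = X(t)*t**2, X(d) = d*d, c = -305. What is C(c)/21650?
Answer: 346146025/866 ≈ 3.9971e+5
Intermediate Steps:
X(d) = d**2
C(t) = t**4 (C(t) = t**2*t**2 = t**4)
C(c)/21650 = (-305)**4/21650 = 8653650625*(1/21650) = 346146025/866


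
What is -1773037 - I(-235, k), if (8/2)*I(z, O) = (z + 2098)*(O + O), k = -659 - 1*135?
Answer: -1033426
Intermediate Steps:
k = -794 (k = -659 - 135 = -794)
I(z, O) = O*(2098 + z)/2 (I(z, O) = ((z + 2098)*(O + O))/4 = ((2098 + z)*(2*O))/4 = (2*O*(2098 + z))/4 = O*(2098 + z)/2)
-1773037 - I(-235, k) = -1773037 - (-794)*(2098 - 235)/2 = -1773037 - (-794)*1863/2 = -1773037 - 1*(-739611) = -1773037 + 739611 = -1033426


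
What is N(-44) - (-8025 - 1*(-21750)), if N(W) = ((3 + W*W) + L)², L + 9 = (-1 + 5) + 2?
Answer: 3734371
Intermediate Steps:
L = -3 (L = -9 + ((-1 + 5) + 2) = -9 + (4 + 2) = -9 + 6 = -3)
N(W) = W⁴ (N(W) = ((3 + W*W) - 3)² = ((3 + W²) - 3)² = (W²)² = W⁴)
N(-44) - (-8025 - 1*(-21750)) = (-44)⁴ - (-8025 - 1*(-21750)) = 3748096 - (-8025 + 21750) = 3748096 - 1*13725 = 3748096 - 13725 = 3734371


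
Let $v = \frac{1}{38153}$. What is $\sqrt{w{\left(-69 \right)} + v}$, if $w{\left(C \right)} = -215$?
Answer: $\frac{7 i \sqrt{6387041118}}{38153} \approx 14.663 i$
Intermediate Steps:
$v = \frac{1}{38153} \approx 2.621 \cdot 10^{-5}$
$\sqrt{w{\left(-69 \right)} + v} = \sqrt{-215 + \frac{1}{38153}} = \sqrt{- \frac{8202894}{38153}} = \frac{7 i \sqrt{6387041118}}{38153}$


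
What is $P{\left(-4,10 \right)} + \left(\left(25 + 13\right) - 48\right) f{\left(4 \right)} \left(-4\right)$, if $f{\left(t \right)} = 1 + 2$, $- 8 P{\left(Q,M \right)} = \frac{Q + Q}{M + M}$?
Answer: $\frac{2401}{20} \approx 120.05$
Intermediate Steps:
$P{\left(Q,M \right)} = - \frac{Q}{8 M}$ ($P{\left(Q,M \right)} = - \frac{\left(Q + Q\right) \frac{1}{M + M}}{8} = - \frac{2 Q \frac{1}{2 M}}{8} = - \frac{Q \frac{1}{M}}{8} = - \frac{Q}{8 M}$)
$f{\left(t \right)} = 3$
$P{\left(-4,10 \right)} + \left(\left(25 + 13\right) - 48\right) f{\left(4 \right)} \left(-4\right) = \left(- \frac{1}{8}\right) \left(-4\right) \frac{1}{10} + \left(\left(25 + 13\right) - 48\right) 3 \left(-4\right) = \left(- \frac{1}{8}\right) \left(-4\right) \frac{1}{10} + \left(38 - 48\right) \left(-12\right) = \frac{1}{20} - -120 = \frac{1}{20} + 120 = \frac{2401}{20}$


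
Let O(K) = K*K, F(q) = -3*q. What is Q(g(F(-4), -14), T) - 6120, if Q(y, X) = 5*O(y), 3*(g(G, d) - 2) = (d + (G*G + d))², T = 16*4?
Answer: 906072140/9 ≈ 1.0067e+8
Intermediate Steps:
T = 64
O(K) = K²
g(G, d) = 2 + (G² + 2*d)²/3 (g(G, d) = 2 + (d + (G*G + d))²/3 = 2 + (d + (G² + d))²/3 = 2 + (d + (d + G²))²/3 = 2 + (G² + 2*d)²/3)
Q(y, X) = 5*y²
Q(g(F(-4), -14), T) - 6120 = 5*(2 + ((-3*(-4))² + 2*(-14))²/3)² - 6120 = 5*(2 + (12² - 28)²/3)² - 6120 = 5*(2 + (144 - 28)²/3)² - 6120 = 5*(2 + (⅓)*116²)² - 6120 = 5*(2 + (⅓)*13456)² - 6120 = 5*(2 + 13456/3)² - 6120 = 5*(13462/3)² - 6120 = 5*(181225444/9) - 6120 = 906127220/9 - 6120 = 906072140/9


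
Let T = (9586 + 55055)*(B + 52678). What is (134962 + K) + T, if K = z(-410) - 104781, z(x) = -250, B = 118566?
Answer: 11069413335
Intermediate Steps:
K = -105031 (K = -250 - 104781 = -105031)
T = 11069383404 (T = (9586 + 55055)*(118566 + 52678) = 64641*171244 = 11069383404)
(134962 + K) + T = (134962 - 105031) + 11069383404 = 29931 + 11069383404 = 11069413335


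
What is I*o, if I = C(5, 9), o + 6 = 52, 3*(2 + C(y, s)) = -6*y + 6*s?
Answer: 276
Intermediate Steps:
C(y, s) = -2 - 2*y + 2*s (C(y, s) = -2 + (-6*y + 6*s)/3 = -2 + (-2*y + 2*s) = -2 - 2*y + 2*s)
o = 46 (o = -6 + 52 = 46)
I = 6 (I = -2 - 2*5 + 2*9 = -2 - 10 + 18 = 6)
I*o = 6*46 = 276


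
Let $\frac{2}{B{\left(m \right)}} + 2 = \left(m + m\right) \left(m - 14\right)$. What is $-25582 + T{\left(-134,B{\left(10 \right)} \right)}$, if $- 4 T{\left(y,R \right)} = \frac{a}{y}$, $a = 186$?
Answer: $- \frac{6855883}{268} \approx -25582.0$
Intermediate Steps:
$B{\left(m \right)} = \frac{2}{-2 + 2 m \left(-14 + m\right)}$ ($B{\left(m \right)} = \frac{2}{-2 + \left(m + m\right) \left(m - 14\right)} = \frac{2}{-2 + 2 m \left(-14 + m\right)}$)
$T{\left(y,R \right)} = - \frac{93}{2 y}$ ($T{\left(y,R \right)} = - \frac{186 \frac{1}{y}}{4} = - \frac{93}{2 y}$)
$-25582 + T{\left(-134,B{\left(10 \right)} \right)} = -25582 - \frac{93}{2 \left(-134\right)} = -25582 - - \frac{93}{268} = -25582 + \frac{93}{268} = - \frac{6855883}{268}$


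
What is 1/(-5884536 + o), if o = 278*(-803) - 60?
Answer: -1/6107830 ≈ -1.6372e-7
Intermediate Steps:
o = -223294 (o = -223234 - 60 = -223294)
1/(-5884536 + o) = 1/(-5884536 - 223294) = 1/(-6107830) = -1/6107830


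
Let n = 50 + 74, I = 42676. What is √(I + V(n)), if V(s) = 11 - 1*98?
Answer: √42589 ≈ 206.37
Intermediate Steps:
n = 124
V(s) = -87 (V(s) = 11 - 98 = -87)
√(I + V(n)) = √(42676 - 87) = √42589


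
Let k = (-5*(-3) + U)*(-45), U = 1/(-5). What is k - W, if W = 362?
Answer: -1028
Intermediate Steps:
U = -1/5 ≈ -0.20000
k = -666 (k = (-5*(-3) - 1/5)*(-45) = (15 - 1/5)*(-45) = (74/5)*(-45) = -666)
k - W = -666 - 1*362 = -666 - 362 = -1028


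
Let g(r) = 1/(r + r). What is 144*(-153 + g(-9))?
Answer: -22040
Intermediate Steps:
g(r) = 1/(2*r)
144*(-153 + g(-9)) = 144*(-153 + (1/2)/(-9)) = 144*(-153 + (1/2)*(-1/9)) = 144*(-153 - 1/18) = 144*(-2755/18) = -22040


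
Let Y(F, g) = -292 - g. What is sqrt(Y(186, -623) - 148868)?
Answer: I*sqrt(148537) ≈ 385.4*I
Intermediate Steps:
sqrt(Y(186, -623) - 148868) = sqrt((-292 - 1*(-623)) - 148868) = sqrt((-292 + 623) - 148868) = sqrt(331 - 148868) = sqrt(-148537) = I*sqrt(148537)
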